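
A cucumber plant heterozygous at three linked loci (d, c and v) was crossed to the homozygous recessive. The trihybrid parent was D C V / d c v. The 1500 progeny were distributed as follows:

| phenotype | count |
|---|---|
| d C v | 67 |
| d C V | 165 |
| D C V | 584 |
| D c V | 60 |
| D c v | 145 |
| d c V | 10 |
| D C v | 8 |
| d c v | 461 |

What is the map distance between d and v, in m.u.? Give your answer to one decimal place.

21.9 m.u.

The two rarest classes, D C v and d c V, are the double crossovers. Comparing them with the parentals, only the v allele has switched, so v is the middle locus and the order is d – v – c.
Crossovers in the d–v interval produce the single-crossover classes d C V and D c v (165 + 145 = 310) plus the double crossovers (18).
RF(d–v) = (310 + 18) / 1500 = 328/1500 = 0.2187 → 21.9 m.u.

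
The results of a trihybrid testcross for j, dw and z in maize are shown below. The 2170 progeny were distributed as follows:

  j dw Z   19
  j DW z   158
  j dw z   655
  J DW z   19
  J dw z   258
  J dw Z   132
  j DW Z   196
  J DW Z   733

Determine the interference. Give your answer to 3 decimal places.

The two most frequent reciprocal classes, j dw z and J DW Z, are the parental types, so the F1 was j dw z / J DW Z.
The two rarest classes, j dw Z and J DW z, are the double crossovers. Comparing them with the parentals, only the z allele has switched, so z is the middle locus and the order is dw – z – j.
dw–z: (290 + 38)/2170 = 0.1512; z–j: (454 + 38)/2170 = 0.2267.
Expected DCO frequency = 0.1512 × 0.2267 ≈ 0.03428; observed = 38/2170 ≈ 0.01751.
Coefficient of coincidence = 0.01751/0.03428 ≈ 0.511; interference = 1 − 0.511 = 0.489.

0.489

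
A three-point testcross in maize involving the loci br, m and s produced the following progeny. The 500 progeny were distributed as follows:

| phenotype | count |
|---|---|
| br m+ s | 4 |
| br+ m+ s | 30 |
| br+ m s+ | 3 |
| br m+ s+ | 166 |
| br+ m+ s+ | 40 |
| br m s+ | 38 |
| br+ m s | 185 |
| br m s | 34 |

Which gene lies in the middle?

s

The two most frequent reciprocal classes, br+ m s and br m+ s+, are the parental types, so the F1 was br+ m s / br m+ s+.
The two rarest classes, br+ m s+ and br m+ s, are the double crossovers. Comparing them with the parentals, only the s allele has switched, so s is the middle locus and the order is m – s – br.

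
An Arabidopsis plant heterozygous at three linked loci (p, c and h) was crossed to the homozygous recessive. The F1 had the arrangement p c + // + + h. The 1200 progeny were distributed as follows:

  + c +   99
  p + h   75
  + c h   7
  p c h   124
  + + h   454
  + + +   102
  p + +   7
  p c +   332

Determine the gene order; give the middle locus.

c

The two rarest classes, p + + and + c h, are the double crossovers. Comparing them with the parentals, only the c allele has switched, so c is the middle locus and the order is h – c – p.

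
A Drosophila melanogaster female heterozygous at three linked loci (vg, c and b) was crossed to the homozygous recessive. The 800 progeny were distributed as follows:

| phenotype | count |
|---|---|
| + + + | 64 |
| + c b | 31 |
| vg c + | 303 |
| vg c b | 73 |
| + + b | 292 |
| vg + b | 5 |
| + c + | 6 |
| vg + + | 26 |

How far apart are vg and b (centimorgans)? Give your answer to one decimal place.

The two most frequent reciprocal classes, + + b and vg c +, are the parental types, so the F1 was + + b / vg c +.
The two rarest classes, vg + b and + c +, are the double crossovers. Comparing them with the parentals, only the vg allele has switched, so vg is the middle locus and the order is b – vg – c.
Crossovers in the b–vg interval produce the single-crossover classes + + + and vg c b (64 + 73 = 137) plus the double crossovers (11).
RF(b–vg) = (137 + 11) / 800 = 148/800 = 0.1850 → 18.5 centimorgans.

18.5 centimorgans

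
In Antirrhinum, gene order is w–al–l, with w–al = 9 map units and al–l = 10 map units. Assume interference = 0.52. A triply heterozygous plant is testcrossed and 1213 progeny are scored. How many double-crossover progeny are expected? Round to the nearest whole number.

Map distances give recombination frequencies of 0.090 and 0.100 for the two intervals.
With interference 0.52 (so coincidence = 0.48), expected double-crossover frequency = 0.090 × 0.100 × 0.48 = 0.00432.
Expected number = 0.00432 × 1213 = 5.24 ≈ 5.

5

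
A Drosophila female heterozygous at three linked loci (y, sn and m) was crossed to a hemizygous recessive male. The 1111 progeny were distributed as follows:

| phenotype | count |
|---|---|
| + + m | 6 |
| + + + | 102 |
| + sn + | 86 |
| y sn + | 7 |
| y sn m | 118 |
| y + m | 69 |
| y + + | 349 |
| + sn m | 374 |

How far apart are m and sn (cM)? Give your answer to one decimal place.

The two most frequent reciprocal classes, y + + and + sn m, are the parental types, so the F1 was y + + / + sn m.
The two rarest classes, y sn + and + + m, are the double crossovers. Comparing them with the parentals, only the sn allele has switched, so sn is the middle locus and the order is m – sn – y.
Crossovers in the m–sn interval produce the single-crossover classes y + m and + sn + (69 + 86 = 155) plus the double crossovers (13).
RF(m–sn) = (155 + 13) / 1111 = 168/1111 = 0.1512 → 15.1 cM.

15.1 cM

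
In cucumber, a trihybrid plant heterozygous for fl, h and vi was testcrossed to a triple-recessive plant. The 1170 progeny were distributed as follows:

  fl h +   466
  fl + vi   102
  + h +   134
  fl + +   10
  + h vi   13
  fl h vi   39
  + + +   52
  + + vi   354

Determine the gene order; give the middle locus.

h

The two most frequent reciprocal classes, fl h + and + + vi, are the parental types, so the F1 was fl h + / + + vi.
The two rarest classes, fl + + and + h vi, are the double crossovers. Comparing them with the parentals, only the h allele has switched, so h is the middle locus and the order is fl – h – vi.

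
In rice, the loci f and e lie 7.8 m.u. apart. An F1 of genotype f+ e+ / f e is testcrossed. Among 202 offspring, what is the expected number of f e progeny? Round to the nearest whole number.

A map distance of 7.8 m.u. corresponds to a recombination frequency of 0.078.
The F1 is f+ e+ / f e, so f e is a parental gamete class with expected frequency (1 − r)/2 = 0.922/2 = 0.4610.
Expected number = 0.4610 × 202 = 93.12 ≈ 93.

93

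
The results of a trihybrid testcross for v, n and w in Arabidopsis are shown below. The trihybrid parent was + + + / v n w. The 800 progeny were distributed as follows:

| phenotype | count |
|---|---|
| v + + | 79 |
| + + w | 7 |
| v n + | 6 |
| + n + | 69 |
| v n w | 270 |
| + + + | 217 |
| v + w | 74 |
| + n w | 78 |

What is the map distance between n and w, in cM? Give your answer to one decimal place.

The two rarest classes, + + w and v n +, are the double crossovers. Comparing them with the parentals, only the w allele has switched, so w is the middle locus and the order is n – w – v.
Crossovers in the n–w interval produce the single-crossover classes + n + and v + w (69 + 74 = 143) plus the double crossovers (13).
RF(n–w) = (143 + 13) / 800 = 156/800 = 0.1950 → 19.5 cM.

19.5 cM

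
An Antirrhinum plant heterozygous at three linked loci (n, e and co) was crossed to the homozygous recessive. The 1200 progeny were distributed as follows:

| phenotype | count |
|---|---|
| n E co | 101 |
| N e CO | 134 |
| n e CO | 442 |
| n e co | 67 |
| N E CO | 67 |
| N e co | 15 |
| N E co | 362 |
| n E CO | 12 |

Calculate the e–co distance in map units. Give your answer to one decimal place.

The two most frequent reciprocal classes, N E co and n e CO, are the parental types, so the F1 was N E co / n e CO.
The two rarest classes, N e co and n E CO, are the double crossovers. Comparing them with the parentals, only the e allele has switched, so e is the middle locus and the order is co – e – n.
Crossovers in the co–e interval produce the single-crossover classes N E CO and n e co (67 + 67 = 134) plus the double crossovers (27).
RF(co–e) = (134 + 27) / 1200 = 161/1200 = 0.1342 → 13.4 map units.

13.4 map units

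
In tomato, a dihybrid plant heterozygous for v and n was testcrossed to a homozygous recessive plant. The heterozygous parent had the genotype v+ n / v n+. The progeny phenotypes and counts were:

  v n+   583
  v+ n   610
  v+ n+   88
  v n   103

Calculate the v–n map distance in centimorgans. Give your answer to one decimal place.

13.8 centimorgans

The recombinant classes are v+ n+ and v n: 88 + 103 = 191.
Recombination frequency = 191/1384 = 0.1380 ≈ 13.8%, i.e. 13.8 centimorgans.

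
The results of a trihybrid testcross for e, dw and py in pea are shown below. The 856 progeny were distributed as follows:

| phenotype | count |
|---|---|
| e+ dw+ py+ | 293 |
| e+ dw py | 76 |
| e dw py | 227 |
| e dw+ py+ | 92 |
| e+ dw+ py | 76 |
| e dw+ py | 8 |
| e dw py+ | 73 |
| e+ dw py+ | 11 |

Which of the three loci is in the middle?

The two most frequent reciprocal classes, e dw py and e+ dw+ py+, are the parental types, so the F1 was e dw py / e+ dw+ py+.
The two rarest classes, e dw+ py and e+ dw py+, are the double crossovers. Comparing them with the parentals, only the dw allele has switched, so dw is the middle locus and the order is py – dw – e.

dw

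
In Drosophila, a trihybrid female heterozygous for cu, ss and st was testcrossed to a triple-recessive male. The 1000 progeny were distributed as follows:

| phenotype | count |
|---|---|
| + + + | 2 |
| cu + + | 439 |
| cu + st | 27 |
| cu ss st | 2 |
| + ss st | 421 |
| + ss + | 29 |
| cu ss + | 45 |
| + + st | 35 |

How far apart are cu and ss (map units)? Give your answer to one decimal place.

The two most frequent reciprocal classes, cu + + and + ss st, are the parental types, so the F1 was cu + + / + ss st.
The two rarest classes, + + + and cu ss st, are the double crossovers. Comparing them with the parentals, only the cu allele has switched, so cu is the middle locus and the order is st – cu – ss.
Crossovers in the cu–ss interval produce the single-crossover classes cu ss + and + + st (45 + 35 = 80) plus the double crossovers (4).
RF(cu–ss) = (80 + 4) / 1000 = 84/1000 = 0.0840 → 8.4 map units.

8.4 map units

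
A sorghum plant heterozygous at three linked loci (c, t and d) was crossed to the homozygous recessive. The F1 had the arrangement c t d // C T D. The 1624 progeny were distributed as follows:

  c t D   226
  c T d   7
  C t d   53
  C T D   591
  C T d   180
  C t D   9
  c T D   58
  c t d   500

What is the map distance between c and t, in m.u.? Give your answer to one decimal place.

The two rarest classes, c T d and C t D, are the double crossovers. Comparing them with the parentals, only the t allele has switched, so t is the middle locus and the order is d – t – c.
Crossovers in the t–c interval produce the single-crossover classes C t d and c T D (53 + 58 = 111) plus the double crossovers (16).
RF(t–c) = (111 + 16) / 1624 = 127/1624 = 0.0782 → 7.8 m.u.

7.8 m.u.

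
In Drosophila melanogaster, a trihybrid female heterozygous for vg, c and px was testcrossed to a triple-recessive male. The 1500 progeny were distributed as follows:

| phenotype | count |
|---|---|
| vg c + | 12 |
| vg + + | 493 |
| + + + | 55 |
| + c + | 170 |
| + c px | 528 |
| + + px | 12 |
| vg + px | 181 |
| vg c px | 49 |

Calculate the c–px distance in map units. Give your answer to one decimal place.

The two most frequent reciprocal classes, vg + + and + c px, are the parental types, so the F1 was vg + + / + c px.
The two rarest classes, vg c + and + + px, are the double crossovers. Comparing them with the parentals, only the c allele has switched, so c is the middle locus and the order is px – c – vg.
Crossovers in the px–c interval produce the single-crossover classes vg + px and + c + (181 + 170 = 351) plus the double crossovers (24).
RF(px–c) = (351 + 24) / 1500 = 375/1500 = 0.2500 → 25.0 map units.

25.0 map units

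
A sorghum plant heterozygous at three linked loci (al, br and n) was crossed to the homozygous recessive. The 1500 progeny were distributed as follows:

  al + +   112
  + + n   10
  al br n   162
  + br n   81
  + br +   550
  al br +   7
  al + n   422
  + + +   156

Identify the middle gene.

The two most frequent reciprocal classes, + br + and al + n, are the parental types, so the F1 was + br + / al + n.
The two rarest classes, al br + and + + n, are the double crossovers. Comparing them with the parentals, only the al allele has switched, so al is the middle locus and the order is br – al – n.

al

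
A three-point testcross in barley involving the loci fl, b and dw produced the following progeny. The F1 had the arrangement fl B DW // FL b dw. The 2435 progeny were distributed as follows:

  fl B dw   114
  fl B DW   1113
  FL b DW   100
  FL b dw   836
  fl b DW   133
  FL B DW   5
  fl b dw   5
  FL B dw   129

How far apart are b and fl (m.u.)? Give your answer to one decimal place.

The two rarest classes, FL B DW and fl b dw, are the double crossovers. Comparing them with the parentals, only the fl allele has switched, so fl is the middle locus and the order is b – fl – dw.
Crossovers in the b–fl interval produce the single-crossover classes fl b DW and FL B dw (133 + 129 = 262) plus the double crossovers (10).
RF(b–fl) = (262 + 10) / 2435 = 272/2435 = 0.1117 → 11.2 m.u.

11.2 m.u.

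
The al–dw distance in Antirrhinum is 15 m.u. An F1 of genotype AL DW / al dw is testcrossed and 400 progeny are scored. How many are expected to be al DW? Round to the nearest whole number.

30

A map distance of 15 m.u. corresponds to a recombination frequency of 0.150.
The F1 is AL DW / al dw, so al DW is a recombinant gamete class with expected frequency r/2 = 0.150/2 = 0.0750.
Expected number = 0.0750 × 400 = 30.00 ≈ 30.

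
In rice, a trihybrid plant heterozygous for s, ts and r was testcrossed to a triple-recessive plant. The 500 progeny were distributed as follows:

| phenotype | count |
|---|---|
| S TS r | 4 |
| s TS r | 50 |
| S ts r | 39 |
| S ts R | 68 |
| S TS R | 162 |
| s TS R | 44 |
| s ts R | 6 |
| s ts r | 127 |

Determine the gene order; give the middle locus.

r

The two most frequent reciprocal classes, S TS R and s ts r, are the parental types, so the F1 was S TS R / s ts r.
The two rarest classes, S TS r and s ts R, are the double crossovers. Comparing them with the parentals, only the r allele has switched, so r is the middle locus and the order is s – r – ts.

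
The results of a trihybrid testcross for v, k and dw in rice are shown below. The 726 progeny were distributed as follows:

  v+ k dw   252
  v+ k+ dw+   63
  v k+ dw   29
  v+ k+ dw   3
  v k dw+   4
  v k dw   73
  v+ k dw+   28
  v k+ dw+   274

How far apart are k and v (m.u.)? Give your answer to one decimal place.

The two most frequent reciprocal classes, v k+ dw+ and v+ k dw, are the parental types, so the F1 was v k+ dw+ / v+ k dw.
The two rarest classes, v k dw+ and v+ k+ dw, are the double crossovers. Comparing them with the parentals, only the k allele has switched, so k is the middle locus and the order is v – k – dw.
Crossovers in the v–k interval produce the single-crossover classes v+ k+ dw+ and v k dw (63 + 73 = 136) plus the double crossovers (7).
RF(v–k) = (136 + 7) / 726 = 143/726 = 0.1970 → 19.7 m.u.

19.7 m.u.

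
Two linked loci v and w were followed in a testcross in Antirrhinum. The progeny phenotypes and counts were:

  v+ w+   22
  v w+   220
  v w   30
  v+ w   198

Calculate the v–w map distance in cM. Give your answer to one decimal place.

11.1 cM

The two most frequent classes, v+ w (198) and v w+ (220), are the parental types, so the F1 was v+ w / v w+.
The recombinant classes are v+ w+ and v w: 22 + 30 = 52.
Recombination frequency = 52/470 = 0.1106 ≈ 11.1%, i.e. 11.1 cM.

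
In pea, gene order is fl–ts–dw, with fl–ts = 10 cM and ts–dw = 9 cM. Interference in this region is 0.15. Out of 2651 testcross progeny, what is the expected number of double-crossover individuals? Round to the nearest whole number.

Map distances give recombination frequencies of 0.100 and 0.090 for the two intervals.
With interference 0.15 (so coincidence = 0.85), expected double-crossover frequency = 0.100 × 0.090 × 0.85 = 0.00765.
Expected number = 0.00765 × 2651 = 20.28 ≈ 20.

20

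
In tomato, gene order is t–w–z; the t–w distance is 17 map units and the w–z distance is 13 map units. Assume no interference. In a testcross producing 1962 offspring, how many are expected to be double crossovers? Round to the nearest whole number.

43

Map distances give recombination frequencies of 0.170 and 0.130 for the two intervals.
With no interference, expected double-crossover frequency = 0.170 × 0.130 = 0.02210.
Expected number = 0.02210 × 1962 = 43.36 ≈ 43.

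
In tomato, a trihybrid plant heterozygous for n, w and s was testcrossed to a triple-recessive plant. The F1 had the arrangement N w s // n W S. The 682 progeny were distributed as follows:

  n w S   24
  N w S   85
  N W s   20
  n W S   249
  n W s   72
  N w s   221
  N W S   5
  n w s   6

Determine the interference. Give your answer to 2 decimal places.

0.19

The two rarest classes, n w s and N W S, are the double crossovers. Comparing them with the parentals, only the n allele has switched, so n is the middle locus and the order is s – n – w.
s–n: (157 + 11)/682 = 0.2463; n–w: (44 + 11)/682 = 0.0806.
Expected DCO frequency = 0.2463 × 0.0806 ≈ 0.01985; observed = 11/682 ≈ 0.01613.
Coefficient of coincidence = 0.01613/0.01985 ≈ 0.81; interference = 1 − 0.81 = 0.19.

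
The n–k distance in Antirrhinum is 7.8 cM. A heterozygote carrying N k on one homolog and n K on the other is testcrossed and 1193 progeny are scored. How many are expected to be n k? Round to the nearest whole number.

47

A map distance of 7.8 cM corresponds to a recombination frequency of 0.078.
The F1 is N k / n K, so n k is a recombinant gamete class with expected frequency r/2 = 0.078/2 = 0.0390.
Expected number = 0.0390 × 1193 = 46.53 ≈ 47.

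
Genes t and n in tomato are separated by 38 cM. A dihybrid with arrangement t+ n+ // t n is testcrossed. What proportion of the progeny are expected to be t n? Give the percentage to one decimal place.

A map distance of 38 cM corresponds to a recombination frequency of 0.380.
The F1 is t+ n+ / t n, so t n is a parental gamete class with expected frequency (1 − r)/2 = 0.620/2 = 0.3100.
That is 0.3100 = 31.0% of the progeny.

31.0%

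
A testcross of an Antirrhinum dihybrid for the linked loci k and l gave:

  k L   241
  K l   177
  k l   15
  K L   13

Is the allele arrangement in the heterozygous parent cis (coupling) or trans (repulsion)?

trans

The two most frequent classes are K l (177) and k L (241); these are the parental (non-recombinant) types.
So the F1 carried K l on one chromosome and k L on the other — the recessive alleles are on opposite chromosomes (trans / repulsion).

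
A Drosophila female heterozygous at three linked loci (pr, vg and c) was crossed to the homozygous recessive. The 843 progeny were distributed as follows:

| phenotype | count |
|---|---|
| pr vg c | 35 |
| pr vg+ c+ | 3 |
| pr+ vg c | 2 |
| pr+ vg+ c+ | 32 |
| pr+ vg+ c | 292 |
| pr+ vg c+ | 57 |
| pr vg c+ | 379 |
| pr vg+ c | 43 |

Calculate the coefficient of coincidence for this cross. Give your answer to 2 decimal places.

0.56

The two most frequent reciprocal classes, pr+ vg+ c and pr vg c+, are the parental types, so the F1 was pr+ vg+ c / pr vg c+.
The two rarest classes, pr+ vg c and pr vg+ c+, are the double crossovers. Comparing them with the parentals, only the vg allele has switched, so vg is the middle locus and the order is pr – vg – c.
pr–vg: (100 + 5)/843 = 0.1246; vg–c: (67 + 5)/843 = 0.0854.
Expected DCO frequency = 0.1246 × 0.0854 ≈ 0.01064; observed = 5/843 ≈ 0.00593.
Coefficient of coincidence = 0.00593/0.01064 ≈ 0.56.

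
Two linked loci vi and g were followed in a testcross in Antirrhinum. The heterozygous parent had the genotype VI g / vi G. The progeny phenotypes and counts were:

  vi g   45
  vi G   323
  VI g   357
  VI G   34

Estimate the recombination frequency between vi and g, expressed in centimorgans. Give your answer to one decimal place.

The recombinant classes are VI G and vi g: 34 + 45 = 79.
Recombination frequency = 79/759 = 0.1041 ≈ 10.4%, i.e. 10.4 centimorgans.

10.4 centimorgans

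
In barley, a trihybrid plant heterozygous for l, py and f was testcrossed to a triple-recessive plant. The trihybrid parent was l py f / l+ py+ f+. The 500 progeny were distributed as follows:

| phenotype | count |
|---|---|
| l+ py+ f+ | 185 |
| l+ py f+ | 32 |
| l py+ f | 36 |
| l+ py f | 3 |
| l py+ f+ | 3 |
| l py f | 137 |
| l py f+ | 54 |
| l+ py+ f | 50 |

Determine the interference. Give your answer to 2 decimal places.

The two rarest classes, l+ py f and l py+ f+, are the double crossovers. Comparing them with the parentals, only the l allele has switched, so l is the middle locus and the order is py – l – f.
py–l: (68 + 6)/500 = 0.1480; l–f: (104 + 6)/500 = 0.2200.
Expected DCO frequency = 0.1480 × 0.2200 ≈ 0.03256; observed = 6/500 ≈ 0.01200.
Coefficient of coincidence = 0.01200/0.03256 ≈ 0.37; interference = 1 − 0.37 = 0.63.

0.63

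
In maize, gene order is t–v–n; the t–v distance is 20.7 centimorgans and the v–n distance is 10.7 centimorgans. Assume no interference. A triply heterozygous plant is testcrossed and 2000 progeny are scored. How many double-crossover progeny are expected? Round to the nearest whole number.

44

Map distances give recombination frequencies of 0.207 and 0.107 for the two intervals.
With no interference, expected double-crossover frequency = 0.207 × 0.107 = 0.02215.
Expected number = 0.02215 × 2000 = 44.30 ≈ 44.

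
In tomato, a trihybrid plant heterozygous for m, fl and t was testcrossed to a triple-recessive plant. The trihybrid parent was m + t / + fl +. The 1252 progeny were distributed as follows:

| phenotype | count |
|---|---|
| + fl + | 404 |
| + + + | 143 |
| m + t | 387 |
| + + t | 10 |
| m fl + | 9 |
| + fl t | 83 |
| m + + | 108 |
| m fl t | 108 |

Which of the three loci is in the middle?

m

The two rarest classes, + + t and m fl +, are the double crossovers. Comparing them with the parentals, only the m allele has switched, so m is the middle locus and the order is fl – m – t.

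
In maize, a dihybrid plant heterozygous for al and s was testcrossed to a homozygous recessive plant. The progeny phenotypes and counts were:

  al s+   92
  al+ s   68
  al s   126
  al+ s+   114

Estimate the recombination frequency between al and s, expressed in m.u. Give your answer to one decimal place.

40.0 m.u.

The two most frequent classes, al+ s+ (114) and al s (126), are the parental types, so the F1 was al+ s+ / al s.
The recombinant classes are al+ s and al s+: 68 + 92 = 160.
Recombination frequency = 160/400 = 0.4000 ≈ 40.0%, i.e. 40.0 m.u.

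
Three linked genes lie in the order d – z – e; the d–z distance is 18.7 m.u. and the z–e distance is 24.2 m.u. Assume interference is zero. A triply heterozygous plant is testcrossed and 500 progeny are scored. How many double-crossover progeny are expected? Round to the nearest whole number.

23

Map distances give recombination frequencies of 0.187 and 0.242 for the two intervals.
With no interference, expected double-crossover frequency = 0.187 × 0.242 = 0.04525.
Expected number = 0.04525 × 500 = 22.63 ≈ 23.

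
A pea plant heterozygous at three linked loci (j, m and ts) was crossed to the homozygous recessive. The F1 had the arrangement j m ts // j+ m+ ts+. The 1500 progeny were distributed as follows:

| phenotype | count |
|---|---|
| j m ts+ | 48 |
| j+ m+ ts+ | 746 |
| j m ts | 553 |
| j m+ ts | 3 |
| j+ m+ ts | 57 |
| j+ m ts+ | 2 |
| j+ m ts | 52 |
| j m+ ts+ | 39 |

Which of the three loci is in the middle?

The two rarest classes, j m+ ts and j+ m ts+, are the double crossovers. Comparing them with the parentals, only the m allele has switched, so m is the middle locus and the order is j – m – ts.

m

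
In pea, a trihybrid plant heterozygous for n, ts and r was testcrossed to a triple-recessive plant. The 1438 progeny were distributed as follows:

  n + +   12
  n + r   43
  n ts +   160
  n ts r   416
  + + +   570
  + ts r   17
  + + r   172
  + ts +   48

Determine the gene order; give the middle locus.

n

The two most frequent reciprocal classes, n ts r and + + +, are the parental types, so the F1 was n ts r / + + +.
The two rarest classes, + ts r and n + +, are the double crossovers. Comparing them with the parentals, only the n allele has switched, so n is the middle locus and the order is r – n – ts.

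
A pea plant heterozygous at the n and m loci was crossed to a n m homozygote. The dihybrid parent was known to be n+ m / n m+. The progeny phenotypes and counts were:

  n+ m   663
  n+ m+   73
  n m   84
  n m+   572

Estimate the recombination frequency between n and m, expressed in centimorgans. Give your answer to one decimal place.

The recombinant classes are n+ m+ and n m: 73 + 84 = 157.
Recombination frequency = 157/1392 = 0.1128 ≈ 11.3%, i.e. 11.3 centimorgans.

11.3 centimorgans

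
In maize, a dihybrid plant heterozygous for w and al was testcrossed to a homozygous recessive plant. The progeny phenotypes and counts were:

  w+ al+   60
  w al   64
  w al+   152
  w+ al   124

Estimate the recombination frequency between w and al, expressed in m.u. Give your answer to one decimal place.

31.0 m.u.

The two most frequent classes, w+ al (124) and w al+ (152), are the parental types, so the F1 was w+ al / w al+.
The recombinant classes are w+ al+ and w al: 60 + 64 = 124.
Recombination frequency = 124/400 = 0.3100 ≈ 31.0%, i.e. 31.0 m.u.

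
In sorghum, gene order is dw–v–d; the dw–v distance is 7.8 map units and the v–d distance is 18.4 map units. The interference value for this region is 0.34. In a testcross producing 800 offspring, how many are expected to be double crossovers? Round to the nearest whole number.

8

Map distances give recombination frequencies of 0.078 and 0.184 for the two intervals.
With interference 0.34 (so coincidence = 0.66), expected double-crossover frequency = 0.078 × 0.184 × 0.66 = 0.00947.
Expected number = 0.00947 × 800 = 7.58 ≈ 8.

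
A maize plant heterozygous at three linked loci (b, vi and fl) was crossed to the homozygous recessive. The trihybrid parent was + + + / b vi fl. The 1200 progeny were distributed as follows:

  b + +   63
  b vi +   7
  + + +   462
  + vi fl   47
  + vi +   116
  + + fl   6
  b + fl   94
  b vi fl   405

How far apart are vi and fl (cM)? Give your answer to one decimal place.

18.6 cM

The two rarest classes, + + fl and b vi +, are the double crossovers. Comparing them with the parentals, only the fl allele has switched, so fl is the middle locus and the order is b – fl – vi.
Crossovers in the fl–vi interval produce the single-crossover classes + vi + and b + fl (116 + 94 = 210) plus the double crossovers (13).
RF(fl–vi) = (210 + 13) / 1200 = 223/1200 = 0.1858 → 18.6 cM.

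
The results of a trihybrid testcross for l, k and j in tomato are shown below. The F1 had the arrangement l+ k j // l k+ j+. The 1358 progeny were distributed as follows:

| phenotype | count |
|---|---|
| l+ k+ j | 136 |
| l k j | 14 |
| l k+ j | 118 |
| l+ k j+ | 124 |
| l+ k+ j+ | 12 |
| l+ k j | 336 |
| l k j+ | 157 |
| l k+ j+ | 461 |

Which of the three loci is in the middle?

l

The two rarest classes, l k j and l+ k+ j+, are the double crossovers. Comparing them with the parentals, only the l allele has switched, so l is the middle locus and the order is j – l – k.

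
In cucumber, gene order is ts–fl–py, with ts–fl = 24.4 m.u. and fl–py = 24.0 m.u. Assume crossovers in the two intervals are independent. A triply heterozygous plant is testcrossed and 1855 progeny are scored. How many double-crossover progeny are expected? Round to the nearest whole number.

Map distances give recombination frequencies of 0.244 and 0.240 for the two intervals.
With no interference, expected double-crossover frequency = 0.244 × 0.240 = 0.05856.
Expected number = 0.05856 × 1855 = 108.63 ≈ 109.

109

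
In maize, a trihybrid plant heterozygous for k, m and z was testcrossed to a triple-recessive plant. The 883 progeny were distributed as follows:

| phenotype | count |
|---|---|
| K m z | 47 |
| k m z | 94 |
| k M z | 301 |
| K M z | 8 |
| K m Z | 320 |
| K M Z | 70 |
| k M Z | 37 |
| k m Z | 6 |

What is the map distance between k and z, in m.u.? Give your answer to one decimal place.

11.1 m.u.

The two most frequent reciprocal classes, k M z and K m Z, are the parental types, so the F1 was k M z / K m Z.
The two rarest classes, K M z and k m Z, are the double crossovers. Comparing them with the parentals, only the k allele has switched, so k is the middle locus and the order is z – k – m.
Crossovers in the z–k interval produce the single-crossover classes k M Z and K m z (37 + 47 = 84) plus the double crossovers (14).
RF(z–k) = (84 + 14) / 883 = 98/883 = 0.1110 → 11.1 m.u.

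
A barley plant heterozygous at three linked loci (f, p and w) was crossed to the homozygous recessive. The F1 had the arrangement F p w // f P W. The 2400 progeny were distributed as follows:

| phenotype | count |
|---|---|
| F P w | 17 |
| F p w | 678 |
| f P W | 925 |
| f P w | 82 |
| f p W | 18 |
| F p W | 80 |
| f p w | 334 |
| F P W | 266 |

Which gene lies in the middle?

The two rarest classes, F P w and f p W, are the double crossovers. Comparing them with the parentals, only the p allele has switched, so p is the middle locus and the order is w – p – f.

p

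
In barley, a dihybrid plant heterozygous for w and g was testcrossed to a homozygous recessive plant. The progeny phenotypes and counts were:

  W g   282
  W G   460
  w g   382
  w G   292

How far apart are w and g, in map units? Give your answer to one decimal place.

40.5 map units

The two most frequent classes, W G (460) and w g (382), are the parental types, so the F1 was W G / w g.
The recombinant classes are W g and w G: 282 + 292 = 574.
Recombination frequency = 574/1416 = 0.4054 ≈ 40.5%, i.e. 40.5 map units.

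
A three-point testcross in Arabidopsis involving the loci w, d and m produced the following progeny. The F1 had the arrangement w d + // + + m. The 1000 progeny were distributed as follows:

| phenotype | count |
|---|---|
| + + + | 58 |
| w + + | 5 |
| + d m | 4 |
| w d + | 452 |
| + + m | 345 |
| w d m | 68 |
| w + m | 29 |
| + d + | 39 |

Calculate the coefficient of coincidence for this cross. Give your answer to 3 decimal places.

0.866

The two rarest classes, w + + and + d m, are the double crossovers. Comparing them with the parentals, only the d allele has switched, so d is the middle locus and the order is m – d – w.
m–d: (126 + 9)/1000 = 0.1350; d–w: (68 + 9)/1000 = 0.0770.
Expected DCO frequency = 0.1350 × 0.0770 ≈ 0.01039; observed = 9/1000 ≈ 0.00900.
Coefficient of coincidence = 0.00900/0.01039 ≈ 0.866.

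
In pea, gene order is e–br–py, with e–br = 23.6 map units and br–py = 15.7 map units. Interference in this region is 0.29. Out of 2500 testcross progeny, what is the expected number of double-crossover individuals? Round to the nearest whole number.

Map distances give recombination frequencies of 0.236 and 0.157 for the two intervals.
With interference 0.29 (so coincidence = 0.71), expected double-crossover frequency = 0.236 × 0.157 × 0.71 = 0.02631.
Expected number = 0.02631 × 2500 = 65.77 ≈ 66.

66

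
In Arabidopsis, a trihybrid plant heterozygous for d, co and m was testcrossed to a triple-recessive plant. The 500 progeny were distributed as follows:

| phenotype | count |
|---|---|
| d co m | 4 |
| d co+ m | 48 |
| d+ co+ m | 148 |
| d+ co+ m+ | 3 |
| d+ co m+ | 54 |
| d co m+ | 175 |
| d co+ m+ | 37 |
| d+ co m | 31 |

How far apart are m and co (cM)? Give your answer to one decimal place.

The two most frequent reciprocal classes, d co m+ and d+ co+ m, are the parental types, so the F1 was d co m+ / d+ co+ m.
The two rarest classes, d co m and d+ co+ m+, are the double crossovers. Comparing them with the parentals, only the m allele has switched, so m is the middle locus and the order is d – m – co.
Crossovers in the m–co interval produce the single-crossover classes d co+ m+ and d+ co m (37 + 31 = 68) plus the double crossovers (7).
RF(m–co) = (68 + 7) / 500 = 75/500 = 0.1500 → 15.0 cM.

15.0 cM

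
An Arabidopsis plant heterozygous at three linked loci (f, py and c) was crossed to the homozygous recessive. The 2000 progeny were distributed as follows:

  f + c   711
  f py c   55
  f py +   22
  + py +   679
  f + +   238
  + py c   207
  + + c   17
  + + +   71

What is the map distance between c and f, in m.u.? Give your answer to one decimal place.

24.2 m.u.

The two most frequent reciprocal classes, + py + and f + c, are the parental types, so the F1 was + py + / f + c.
The two rarest classes, f py + and + + c, are the double crossovers. Comparing them with the parentals, only the f allele has switched, so f is the middle locus and the order is c – f – py.
Crossovers in the c–f interval produce the single-crossover classes + py c and f + + (207 + 238 = 445) plus the double crossovers (39).
RF(c–f) = (445 + 39) / 2000 = 484/2000 = 0.2420 → 24.2 m.u.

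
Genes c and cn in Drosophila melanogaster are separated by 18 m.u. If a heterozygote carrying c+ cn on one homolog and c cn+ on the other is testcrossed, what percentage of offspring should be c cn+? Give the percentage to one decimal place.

A map distance of 18 m.u. corresponds to a recombination frequency of 0.180.
The F1 is c+ cn / c cn+, so c cn+ is a parental gamete class with expected frequency (1 − r)/2 = 0.820/2 = 0.4100.
That is 0.4100 = 41.0% of the progeny.

41.0%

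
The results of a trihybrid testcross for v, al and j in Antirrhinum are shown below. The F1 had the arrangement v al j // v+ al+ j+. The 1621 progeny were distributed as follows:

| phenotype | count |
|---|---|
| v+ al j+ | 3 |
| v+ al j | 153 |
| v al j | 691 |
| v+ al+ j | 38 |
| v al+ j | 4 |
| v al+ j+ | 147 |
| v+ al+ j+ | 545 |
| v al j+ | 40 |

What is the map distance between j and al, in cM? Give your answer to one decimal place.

5.2 cM

The two rarest classes, v al+ j and v+ al j+, are the double crossovers. Comparing them with the parentals, only the al allele has switched, so al is the middle locus and the order is j – al – v.
Crossovers in the j–al interval produce the single-crossover classes v al j+ and v+ al+ j (40 + 38 = 78) plus the double crossovers (7).
RF(j–al) = (78 + 7) / 1621 = 85/1621 = 0.0524 → 5.2 cM.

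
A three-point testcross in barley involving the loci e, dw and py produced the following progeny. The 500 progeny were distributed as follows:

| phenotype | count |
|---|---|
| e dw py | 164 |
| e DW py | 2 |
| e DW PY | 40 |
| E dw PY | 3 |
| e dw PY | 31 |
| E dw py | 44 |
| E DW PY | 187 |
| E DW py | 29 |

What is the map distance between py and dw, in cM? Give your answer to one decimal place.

The two most frequent reciprocal classes, E DW PY and e dw py, are the parental types, so the F1 was E DW PY / e dw py.
The two rarest classes, E dw PY and e DW py, are the double crossovers. Comparing them with the parentals, only the dw allele has switched, so dw is the middle locus and the order is e – dw – py.
Crossovers in the dw–py interval produce the single-crossover classes E DW py and e dw PY (29 + 31 = 60) plus the double crossovers (5).
RF(dw–py) = (60 + 5) / 500 = 65/500 = 0.1300 → 13.0 cM.

13.0 cM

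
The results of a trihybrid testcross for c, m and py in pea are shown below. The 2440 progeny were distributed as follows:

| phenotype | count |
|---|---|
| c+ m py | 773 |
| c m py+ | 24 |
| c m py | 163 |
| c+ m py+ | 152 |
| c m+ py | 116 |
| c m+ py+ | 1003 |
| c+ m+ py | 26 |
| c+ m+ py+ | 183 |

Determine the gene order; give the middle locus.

m

The two most frequent reciprocal classes, c m+ py+ and c+ m py, are the parental types, so the F1 was c m+ py+ / c+ m py.
The two rarest classes, c m py+ and c+ m+ py, are the double crossovers. Comparing them with the parentals, only the m allele has switched, so m is the middle locus and the order is py – m – c.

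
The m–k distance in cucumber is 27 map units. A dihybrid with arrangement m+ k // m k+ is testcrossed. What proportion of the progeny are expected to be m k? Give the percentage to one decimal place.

A map distance of 27 map units corresponds to a recombination frequency of 0.270.
The F1 is m+ k / m k+, so m k is a recombinant gamete class with expected frequency r/2 = 0.270/2 = 0.1350.
That is 0.1350 = 13.5% of the progeny.

13.5%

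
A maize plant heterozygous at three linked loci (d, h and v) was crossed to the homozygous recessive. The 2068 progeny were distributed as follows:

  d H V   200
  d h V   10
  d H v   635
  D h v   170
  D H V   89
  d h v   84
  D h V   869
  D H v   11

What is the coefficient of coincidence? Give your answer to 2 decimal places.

0.57

The two most frequent reciprocal classes, D h V and d H v, are the parental types, so the F1 was D h V / d H v.
The two rarest classes, d h V and D H v, are the double crossovers. Comparing them with the parentals, only the d allele has switched, so d is the middle locus and the order is v – d – h.
v–d: (370 + 21)/2068 = 0.1891; d–h: (173 + 21)/2068 = 0.0938.
Expected DCO frequency = 0.1891 × 0.0938 ≈ 0.01774; observed = 21/2068 ≈ 0.01015.
Coefficient of coincidence = 0.01015/0.01774 ≈ 0.57.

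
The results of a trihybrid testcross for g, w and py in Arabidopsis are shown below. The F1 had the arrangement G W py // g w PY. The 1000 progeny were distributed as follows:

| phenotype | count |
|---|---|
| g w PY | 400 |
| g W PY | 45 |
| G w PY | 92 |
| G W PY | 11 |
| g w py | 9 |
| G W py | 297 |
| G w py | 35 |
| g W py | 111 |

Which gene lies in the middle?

py

The two rarest classes, G W PY and g w py, are the double crossovers. Comparing them with the parentals, only the py allele has switched, so py is the middle locus and the order is w – py – g.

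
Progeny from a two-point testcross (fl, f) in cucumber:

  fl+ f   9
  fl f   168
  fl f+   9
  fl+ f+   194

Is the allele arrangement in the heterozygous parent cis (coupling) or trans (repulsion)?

cis

The two most frequent classes are fl+ f+ (194) and fl f (168); these are the parental (non-recombinant) types.
So the F1 carried fl+ f+ on one chromosome and fl f on the other — the recessive alleles are on the same chromosome (cis / coupling).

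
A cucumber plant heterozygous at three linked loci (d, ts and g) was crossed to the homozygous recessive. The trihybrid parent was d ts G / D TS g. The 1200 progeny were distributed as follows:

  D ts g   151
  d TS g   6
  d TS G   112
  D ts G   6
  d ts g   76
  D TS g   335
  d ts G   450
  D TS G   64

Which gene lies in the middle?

d

The two rarest classes, D ts G and d TS g, are the double crossovers. Comparing them with the parentals, only the d allele has switched, so d is the middle locus and the order is g – d – ts.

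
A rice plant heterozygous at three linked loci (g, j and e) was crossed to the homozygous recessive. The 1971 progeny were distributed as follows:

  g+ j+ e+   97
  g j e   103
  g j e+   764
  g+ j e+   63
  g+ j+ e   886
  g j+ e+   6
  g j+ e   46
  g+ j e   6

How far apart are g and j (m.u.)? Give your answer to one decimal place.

6.1 m.u.

The two most frequent reciprocal classes, g+ j+ e and g j e+, are the parental types, so the F1 was g+ j+ e / g j e+.
The two rarest classes, g+ j e and g j+ e+, are the double crossovers. Comparing them with the parentals, only the j allele has switched, so j is the middle locus and the order is g – j – e.
Crossovers in the g–j interval produce the single-crossover classes g j+ e and g+ j e+ (46 + 63 = 109) plus the double crossovers (12).
RF(g–j) = (109 + 12) / 1971 = 121/1971 = 0.0614 → 6.1 m.u.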